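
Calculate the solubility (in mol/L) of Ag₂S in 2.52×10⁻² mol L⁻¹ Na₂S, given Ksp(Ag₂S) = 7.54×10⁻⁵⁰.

Ag₂S(s) ⇌ 2 Ag⁺(aq) + S²⁻(aq)
With S²⁻ already at 2.52×10⁻² mol L⁻¹ and s small, take [S²⁻] ≈ 2.52×10⁻² mol L⁻¹ and [Ag⁺] = 2s.
Ksp = [Ag⁺]^2[S²⁻] = (2s)^2(2.52×10⁻²)
(2s)^2 = 7.54×10⁻⁵⁰ / (2.52×10⁻²) = 2.99×10⁻⁴⁸
s = 8.65×10⁻²⁵ mol L⁻¹

8.65×10⁻²⁵ M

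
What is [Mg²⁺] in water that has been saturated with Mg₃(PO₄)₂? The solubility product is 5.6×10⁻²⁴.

Mg₃(PO₄)₂(s) ⇌ 3 Mg²⁺(aq) + 2 PO₄³⁻(aq)
If s mol/L of Mg₃(PO₄)₂ dissolves, [Mg²⁺] = 3s and [PO₄³⁻] = 2s.
Ksp = [Mg²⁺]^3[PO₄³⁻]^2 = (3s)^3 · (2s)^2 = 108s^5 = 5.6×10⁻²⁴
s = 8.8×10⁻⁶ M
[Mg²⁺] = 3s = 2.6×10⁻⁵ M

2.6×10⁻⁵ M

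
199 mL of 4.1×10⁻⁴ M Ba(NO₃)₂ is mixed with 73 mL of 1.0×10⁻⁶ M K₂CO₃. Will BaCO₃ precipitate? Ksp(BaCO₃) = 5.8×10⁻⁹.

After mixing, V = 199 mL + 73 mL = 272 mL.
[Ba²⁺] = (4.1×10⁻⁴)(199)/272 = 3.0×10⁻⁴ M
[CO₃²⁻] = (1.0×10⁻⁶)(73)/272 = 2.7×10⁻⁷ M
Q = [Ba²⁺][CO₃²⁻] = 8.1×10⁻¹¹
Since Q (8.1×10⁻¹¹) is less than Ksp (5.8×10⁻⁹), no BaCO₃ precipitates.

No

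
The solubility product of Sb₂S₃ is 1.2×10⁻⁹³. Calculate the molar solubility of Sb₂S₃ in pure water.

1.0×10⁻¹⁹ M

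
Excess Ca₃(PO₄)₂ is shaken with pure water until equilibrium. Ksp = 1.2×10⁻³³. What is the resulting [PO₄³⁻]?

2.0×10⁻⁷ M

Ca₃(PO₄)₂(s) ⇌ 3 Ca²⁺(aq) + 2 PO₄³⁻(aq)
Let s be the molar solubility. Then [Ca²⁺] = 3s and [PO₄³⁻] = 2s.
Ksp = [Ca²⁺]^3[PO₄³⁻]^2 = (3s)^3 · (2s)^2 = 108s^5 = 1.2×10⁻³³
s = 1.0×10⁻⁷ M
[PO₄³⁻] = 2s = 2.0×10⁻⁷ M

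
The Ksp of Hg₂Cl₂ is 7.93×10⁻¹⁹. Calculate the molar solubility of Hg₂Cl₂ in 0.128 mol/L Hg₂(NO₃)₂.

1.24×10⁻⁹ M

Hg₂Cl₂(s) ⇌ Hg₂²⁺(aq) + 2 Cl⁻(aq)
With Hg₂²⁺ already at 0.128 mol/L and s small, take [Hg₂²⁺] ≈ 0.128 mol/L and [Cl⁻] = 2s.
Ksp = [Hg₂²⁺][Cl⁻]^2 = (0.128)(2s)^2
(2s)^2 = 7.93×10⁻¹⁹ / (0.128) = 6.20×10⁻¹⁸
s = 1.24×10⁻⁹ mol/L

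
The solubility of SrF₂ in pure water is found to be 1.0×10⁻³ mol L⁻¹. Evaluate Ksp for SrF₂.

SrF₂(s) ⇌ Sr²⁺(aq) + 2 F⁻(aq)
For each mole of SrF₂ that dissolves per liter, [Sr²⁺] = s and [F⁻] = 2s; let s denote this solubility.
Ksp = [Sr²⁺][F⁻]^2 = s · (2s)^2 = 4s^3
Ksp = 4 × (1.0×10⁻³)^3 = 4.0×10⁻⁹

Ksp = 4.0×10⁻⁹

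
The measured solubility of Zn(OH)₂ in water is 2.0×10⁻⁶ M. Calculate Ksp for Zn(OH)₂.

Zn(OH)₂(s) ⇌ Zn²⁺(aq) + 2 OH⁻(aq)
Call the molar solubility s, so that [Zn²⁺] = s and [OH⁻] = 2s.
Ksp = [Zn²⁺][OH⁻]^2 = s · (2s)^2 = 4s^3
Ksp = 4 × (2.0×10⁻⁶)^3 = 3.2×10⁻¹⁷

Ksp = 3.2×10⁻¹⁷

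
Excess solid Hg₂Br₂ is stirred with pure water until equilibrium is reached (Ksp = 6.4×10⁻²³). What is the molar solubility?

2.5×10⁻⁸ M

Hg₂Br₂(s) ⇌ Hg₂²⁺(aq) + 2 Br⁻(aq)
If s mol/L of Hg₂Br₂ dissolves, [Hg₂²⁺] = s and [Br⁻] = 2s.
Ksp = [Hg₂²⁺][Br⁻]^2 = s · (2s)^2 = 4s^3
4s^3 = 6.4×10⁻²³  ⇒  s^3 = 1.6×10⁻²³
s = (1.6×10⁻²³)^(1/3) = 2.5×10⁻⁸ M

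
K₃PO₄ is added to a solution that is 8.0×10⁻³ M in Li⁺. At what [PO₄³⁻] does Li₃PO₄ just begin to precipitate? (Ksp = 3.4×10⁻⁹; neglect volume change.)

6.6×10⁻³ M

A salt starts to precipitate once the ion product Q reaches its Ksp.
Li₃PO₄(s) ⇌ 3 Li⁺(aq) + PO₄³⁻(aq)
Ksp = [Li⁺]^3[PO₄³⁻] = [PO₄³⁻](8.0×10⁻³)^3
[PO₄³⁻] = 3.4×10⁻⁹ / (8.0×10⁻³)^3 = 6.6×10⁻³
[PO₄³⁻] = 6.6×10⁻³ M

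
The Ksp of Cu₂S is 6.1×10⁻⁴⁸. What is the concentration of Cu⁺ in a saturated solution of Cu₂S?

Cu₂S(s) ⇌ 2 Cu⁺(aq) + S²⁻(aq)
For each mole of Cu₂S that dissolves per liter, [Cu⁺] = 2s and [S²⁻] = s; let s denote this solubility.
Ksp = [Cu⁺]^2[S²⁻] = (2s)^2 · s = 4s^3 = 6.1×10⁻⁴⁸
s = 1.2×10⁻¹⁶ mol/L
[Cu⁺] = 2s = 2.3×10⁻¹⁶ mol/L

2.3×10⁻¹⁶ M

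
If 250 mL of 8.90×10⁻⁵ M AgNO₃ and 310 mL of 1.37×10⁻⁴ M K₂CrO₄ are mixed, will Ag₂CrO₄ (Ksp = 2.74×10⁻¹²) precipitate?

After mixing, V = 250 mL + 310 mL = 560 mL.
[Ag⁺] = (8.90×10⁻⁵)(250)/560 = 3.97×10⁻⁵ M
[CrO₄²⁻] = (1.37×10⁻⁴)(310)/560 = 7.58×10⁻⁵ M
Q = [Ag⁺]^2[CrO₄²⁻] = 1.20×10⁻¹³
Q < Ksp (1.20×10⁻¹³ vs 2.74×10⁻¹²); the solution remains unsaturated and no precipitate forms.

No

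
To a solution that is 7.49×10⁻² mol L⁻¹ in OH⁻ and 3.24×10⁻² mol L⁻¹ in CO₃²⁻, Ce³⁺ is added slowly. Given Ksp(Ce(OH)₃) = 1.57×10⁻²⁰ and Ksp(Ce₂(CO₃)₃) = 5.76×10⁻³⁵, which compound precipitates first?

Ce(OH)₃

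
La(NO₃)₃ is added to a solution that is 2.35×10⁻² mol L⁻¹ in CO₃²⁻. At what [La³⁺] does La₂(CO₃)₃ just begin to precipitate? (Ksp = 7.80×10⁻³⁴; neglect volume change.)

7.75×10⁻¹⁵ M

Precipitation begins when Q = Ksp.
La₂(CO₃)₃(s) ⇌ 2 La³⁺(aq) + 3 CO₃²⁻(aq)
Ksp = [La³⁺]^2[CO₃²⁻]^3 = [La³⁺]^2(2.35×10⁻²)^3
[La³⁺]^2 = 7.80×10⁻³⁴ / (2.35×10⁻²)^3 = 6.01×10⁻²⁹
[La³⁺] = 7.75×10⁻¹⁵ mol L⁻¹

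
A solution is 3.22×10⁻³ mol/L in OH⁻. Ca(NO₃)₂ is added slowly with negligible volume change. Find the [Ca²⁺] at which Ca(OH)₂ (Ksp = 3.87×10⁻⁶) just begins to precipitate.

The threshold for precipitation is Q = Ksp.
Ca(OH)₂(s) ⇌ Ca²⁺(aq) + 2 OH⁻(aq)
Ksp = [Ca²⁺][OH⁻]^2 = [Ca²⁺](3.22×10⁻³)^2
[Ca²⁺] = 3.87×10⁻⁶ / (3.22×10⁻³)^2 = 0.373
[Ca²⁺] = 0.373 mol/L

0.373 M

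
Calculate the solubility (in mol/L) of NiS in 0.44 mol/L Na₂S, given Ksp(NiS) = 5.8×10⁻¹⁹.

NiS(s) ⇌ Ni²⁺(aq) + S²⁻(aq)
With S²⁻ already at 0.44 mol/L and s small, take [S²⁻] ≈ 0.44 mol/L and [Ni²⁺] = s.
Ksp = [Ni²⁺][S²⁻] = s(0.44)
s = 5.8×10⁻¹⁹ / (0.44) = 1.3×10⁻¹⁸
s = 1.3×10⁻¹⁸ mol/L

1.3×10⁻¹⁸ M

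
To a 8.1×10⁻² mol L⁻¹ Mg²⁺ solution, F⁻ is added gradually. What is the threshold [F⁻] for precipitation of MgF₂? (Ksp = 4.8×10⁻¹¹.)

2.4×10⁻⁵ M

Each salt precipitates once Q = Ksp for that salt.
MgF₂(s) ⇌ Mg²⁺(aq) + 2 F⁻(aq)
Ksp = [Mg²⁺][F⁻]^2 = [F⁻]^2(8.1×10⁻²)
[F⁻]^2 = 4.8×10⁻¹¹ / (8.1×10⁻²) = 5.9×10⁻¹⁰
[F⁻] = 2.4×10⁻⁵ mol L⁻¹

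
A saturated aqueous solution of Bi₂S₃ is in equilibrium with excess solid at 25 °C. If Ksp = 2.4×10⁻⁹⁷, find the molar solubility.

1.9×10⁻²⁰ M

Bi₂S₃(s) ⇌ 2 Bi³⁺(aq) + 3 S²⁻(aq)
If s mol/L of Bi₂S₃ dissolves, [Bi³⁺] = 2s and [S²⁻] = 3s.
Ksp = [Bi³⁺]^2[S²⁻]^3 = (2s)^2 · (3s)^3 = 108s^5
108s^5 = 2.4×10⁻⁹⁷  ⇒  s^5 = 2.2×10⁻⁹⁹
s = 1.9×10⁻²⁰ mol/L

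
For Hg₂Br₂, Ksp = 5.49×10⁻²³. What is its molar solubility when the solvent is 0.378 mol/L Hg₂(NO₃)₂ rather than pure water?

6.03×10⁻¹² M

Hg₂Br₂(s) ⇌ Hg₂²⁺(aq) + 2 Br⁻(aq)
Let s be the solubility of Hg₂Br₂ here. The common ion gives [Hg₂²⁺] ≈ 0.378 mol/L, and [Br⁻] = 2s.
Ksp = [Hg₂²⁺][Br⁻]^2 = (0.378)(2s)^2
(2s)^2 = 5.49×10⁻²³ / (0.378) = 1.45×10⁻²²
s = 6.03×10⁻¹² mol/L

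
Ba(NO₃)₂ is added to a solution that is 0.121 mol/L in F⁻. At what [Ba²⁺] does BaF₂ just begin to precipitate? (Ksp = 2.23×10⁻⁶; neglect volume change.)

Each salt precipitates once Q = Ksp for that salt.
BaF₂(s) ⇌ Ba²⁺(aq) + 2 F⁻(aq)
Ksp = [Ba²⁺][F⁻]^2 = [Ba²⁺](0.121)^2
[Ba²⁺] = 2.23×10⁻⁶ / (0.121)^2 = 1.52×10⁻⁴
[Ba²⁺] = 1.52×10⁻⁴ mol/L

1.52×10⁻⁴ M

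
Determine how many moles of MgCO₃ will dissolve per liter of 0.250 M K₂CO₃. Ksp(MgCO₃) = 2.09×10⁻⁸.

MgCO₃(s) ⇌ Mg²⁺(aq) + CO₃²⁻(aq)
Let s be the solubility of MgCO₃ here. The common ion gives [CO₃²⁻] ≈ 0.250 M, and [Mg²⁺] = s.
Ksp = [Mg²⁺][CO₃²⁻] = s(0.250)
s = 2.09×10⁻⁸ / (0.250) = 8.36×10⁻⁸
s = 8.36×10⁻⁸ M

8.36×10⁻⁸ M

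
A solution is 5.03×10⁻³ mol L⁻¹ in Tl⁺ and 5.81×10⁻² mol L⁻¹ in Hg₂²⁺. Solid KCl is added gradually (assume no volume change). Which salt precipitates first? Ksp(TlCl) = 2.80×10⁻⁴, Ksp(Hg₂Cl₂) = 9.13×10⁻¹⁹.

Precipitation begins when Q = Ksp.
For TlCl: [Cl⁻] = (Ksp/[Tl⁺]) = 5.57×10⁻² mol L⁻¹
For Hg₂Cl₂: [Cl⁻] = (Ksp/[Hg₂²⁺])^(1/2) = 3.96×10⁻⁹ mol L⁻¹
Since Hg₂Cl₂ needs less Cl⁻ to reach saturation, it precipitates first.

Hg₂Cl₂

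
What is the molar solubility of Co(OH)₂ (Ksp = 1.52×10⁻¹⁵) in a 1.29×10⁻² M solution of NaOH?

Co(OH)₂(s) ⇌ Co²⁺(aq) + 2 OH⁻(aq)
The solution already contains OH⁻ at 1.29×10⁻² M. Let s be the molar solubility of Co(OH)₂.
[OH⁻] ≈ 1.29×10⁻² M (common ion dominates); [Co²⁺] = s.
Ksp = [Co²⁺][OH⁻]^2 = s(1.29×10⁻²)^2
s = 1.52×10⁻¹⁵ / (1.29×10⁻²)^2 = 9.13×10⁻¹²
s = 9.13×10⁻¹² M

9.13×10⁻¹² M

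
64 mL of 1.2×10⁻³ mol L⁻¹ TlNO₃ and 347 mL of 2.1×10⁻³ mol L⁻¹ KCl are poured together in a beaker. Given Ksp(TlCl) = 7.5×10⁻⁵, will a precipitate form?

No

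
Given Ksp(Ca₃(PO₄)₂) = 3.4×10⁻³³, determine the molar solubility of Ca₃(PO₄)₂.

Ca₃(PO₄)₂(s) ⇌ 3 Ca²⁺(aq) + 2 PO₄³⁻(aq)
With molar solubility s: [Ca²⁺] = 3s, [PO₄³⁻] = 2s.
Ksp = [Ca²⁺]^3[PO₄³⁻]^2 = (3s)^3 · (2s)^2 = 108s^5
108s^5 = 3.4×10⁻³³  ⇒  s^5 = 3.1×10⁻³⁵
Taking the 5th root, s = 1.3×10⁻⁷ M.

1.3×10⁻⁷ M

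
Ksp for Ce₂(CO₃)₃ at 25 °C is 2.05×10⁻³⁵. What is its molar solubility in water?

Ce₂(CO₃)₃(s) ⇌ 2 Ce³⁺(aq) + 3 CO₃²⁻(aq)
With molar solubility s: [Ce³⁺] = 2s, [CO₃²⁻] = 3s.
Ksp = [Ce³⁺]^2[CO₃²⁻]^3 = (2s)^2 · (3s)^3 = 108s^5
108s^5 = 2.05×10⁻³⁵  ⇒  s^5 = 1.90×10⁻³⁷
Taking the 5th root, s = 4.53×10⁻⁸ mol/L.

4.53×10⁻⁸ M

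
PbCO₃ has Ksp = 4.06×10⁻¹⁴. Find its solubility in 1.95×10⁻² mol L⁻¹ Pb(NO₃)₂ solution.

2.08×10⁻¹² M

PbCO₃(s) ⇌ Pb²⁺(aq) + CO₃²⁻(aq)
The solution already contains Pb²⁺ at 1.95×10⁻² mol L⁻¹. Let s be the molar solubility of PbCO₃.
[Pb²⁺] ≈ 1.95×10⁻² mol L⁻¹ (common ion dominates); [CO₃²⁻] = s.
Ksp = [Pb²⁺][CO₃²⁻] = (1.95×10⁻²)s
s = 4.06×10⁻¹⁴ / (1.95×10⁻²) = 2.08×10⁻¹²
s = 2.08×10⁻¹² mol L⁻¹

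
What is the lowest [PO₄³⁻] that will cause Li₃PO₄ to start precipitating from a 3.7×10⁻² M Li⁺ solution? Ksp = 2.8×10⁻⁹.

5.5×10⁻⁵ M

Precipitation of each salt begins when its ion product equals Ksp.
Li₃PO₄(s) ⇌ 3 Li⁺(aq) + PO₄³⁻(aq)
Ksp = [Li⁺]^3[PO₄³⁻] = [PO₄³⁻](3.7×10⁻²)^3
[PO₄³⁻] = 2.8×10⁻⁹ / (3.7×10⁻²)^3 = 5.5×10⁻⁵
[PO₄³⁻] = 5.5×10⁻⁵ M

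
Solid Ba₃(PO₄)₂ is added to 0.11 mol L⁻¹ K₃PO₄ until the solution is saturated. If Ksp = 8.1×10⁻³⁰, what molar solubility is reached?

2.9×10⁻¹⁰ M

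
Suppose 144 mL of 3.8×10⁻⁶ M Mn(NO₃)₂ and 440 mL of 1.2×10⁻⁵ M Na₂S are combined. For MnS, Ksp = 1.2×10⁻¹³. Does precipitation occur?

Yes

Total volume after mixing = 144 + 440 = 584 mL.
[Mn²⁺] = (3.8×10⁻⁶)(144)/584 = 9.4×10⁻⁷ M
[S²⁻] = (1.2×10⁻⁵)(440)/584 = 9.0×10⁻⁶ M
Q = [Mn²⁺][S²⁻] = 8.5×10⁻¹²
Because Q > Ksp (8.5×10⁻¹² vs 1.2×10⁻¹³), a precipitate of MnS forms.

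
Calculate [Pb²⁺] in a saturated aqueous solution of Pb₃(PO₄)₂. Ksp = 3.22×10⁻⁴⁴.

Pb₃(PO₄)₂(s) ⇌ 3 Pb²⁺(aq) + 2 PO₄³⁻(aq)
For each mole of Pb₃(PO₄)₂ that dissolves per liter, [Pb²⁺] = 3s and [PO₄³⁻] = 2s; let s denote this solubility.
Ksp = [Pb²⁺]^3[PO₄³⁻]^2 = (3s)^3 · (2s)^2 = 108s^5 = 3.22×10⁻⁴⁴
s = 7.85×10⁻¹⁰ mol L⁻¹
[Pb²⁺] = 3s = 2.36×10⁻⁹ mol L⁻¹

2.36×10⁻⁹ M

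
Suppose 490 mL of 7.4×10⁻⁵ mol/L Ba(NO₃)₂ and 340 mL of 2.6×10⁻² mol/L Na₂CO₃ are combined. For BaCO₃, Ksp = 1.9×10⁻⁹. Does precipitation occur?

After mixing, V = 490 mL + 340 mL = 830 mL.
[Ba²⁺] = (7.4×10⁻⁵)(490)/830 = 4.4×10⁻⁵ mol/L
[CO₃²⁻] = (2.6×10⁻²)(340)/830 = 1.1×10⁻² mol/L
Q = [Ba²⁺][CO₃²⁻] = 4.7×10⁻⁷
Q = 4.7×10⁻⁷ > Ksp = 1.9×10⁻⁹, so the solution is supersaturated and BaCO₃ precipitates.

Yes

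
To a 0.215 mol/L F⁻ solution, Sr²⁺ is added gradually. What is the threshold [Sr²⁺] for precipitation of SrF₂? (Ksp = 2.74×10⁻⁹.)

Each salt precipitates once Q = Ksp for that salt.
SrF₂(s) ⇌ Sr²⁺(aq) + 2 F⁻(aq)
Ksp = [Sr²⁺][F⁻]^2 = [Sr²⁺](0.215)^2
[Sr²⁺] = 2.74×10⁻⁹ / (0.215)^2 = 5.93×10⁻⁸
[Sr²⁺] = 5.93×10⁻⁸ mol/L

5.93×10⁻⁸ M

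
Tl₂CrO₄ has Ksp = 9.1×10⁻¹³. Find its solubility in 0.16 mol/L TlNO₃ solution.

Tl₂CrO₄(s) ⇌ 2 Tl⁺(aq) + CrO₄²⁻(aq)
The solution already contains Tl⁺ at 0.16 mol/L. Let s be the molar solubility of Tl₂CrO₄.
[Tl⁺] ≈ 0.16 mol/L (common ion dominates); [CrO₄²⁻] = s.
Ksp = [Tl⁺]^2[CrO₄²⁻] = (0.16)^2s
s = 9.1×10⁻¹³ / (0.16)^2 = 3.6×10⁻¹¹
s = 3.6×10⁻¹¹ mol/L

3.6×10⁻¹¹ M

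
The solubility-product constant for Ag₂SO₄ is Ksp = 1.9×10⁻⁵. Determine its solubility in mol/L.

Ag₂SO₄(s) ⇌ 2 Ag⁺(aq) + SO₄²⁻(aq)
With molar solubility s: [Ag⁺] = 2s, [SO₄²⁻] = s.
Ksp = [Ag⁺]^2[SO₄²⁻] = (2s)^2 · s = 4s^3
4s^3 = 1.9×10⁻⁵  ⇒  s^3 = 4.8×10⁻⁶
s = (4.8×10⁻⁶)^(1/3) = 1.7×10⁻² M

1.7×10⁻² M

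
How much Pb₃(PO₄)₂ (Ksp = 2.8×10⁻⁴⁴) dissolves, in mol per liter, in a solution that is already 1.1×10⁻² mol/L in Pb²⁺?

7.3×10⁻²⁰ M

Pb₃(PO₄)₂(s) ⇌ 3 Pb²⁺(aq) + 2 PO₄³⁻(aq)
Let s be the solubility of Pb₃(PO₄)₂ here. The common ion gives [Pb²⁺] ≈ 1.1×10⁻² mol/L, and [PO₄³⁻] = 2s.
Ksp = [Pb²⁺]^3[PO₄³⁻]^2 = (1.1×10⁻²)^3(2s)^2
(2s)^2 = 2.8×10⁻⁴⁴ / (1.1×10⁻²)^3 = 2.1×10⁻³⁸
s = 7.3×10⁻²⁰ mol/L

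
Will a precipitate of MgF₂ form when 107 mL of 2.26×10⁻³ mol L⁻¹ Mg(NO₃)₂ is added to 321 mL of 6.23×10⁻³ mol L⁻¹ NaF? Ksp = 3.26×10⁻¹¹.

Yes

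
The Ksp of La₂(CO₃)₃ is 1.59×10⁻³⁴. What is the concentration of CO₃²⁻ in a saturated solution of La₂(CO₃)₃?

La₂(CO₃)₃(s) ⇌ 2 La³⁺(aq) + 3 CO₃²⁻(aq)
Let s be the molar solubility. Then [La³⁺] = 2s and [CO₃²⁻] = 3s.
Ksp = [La³⁺]^2[CO₃²⁻]^3 = (2s)^2 · (3s)^3 = 108s^5 = 1.59×10⁻³⁴
s = 6.82×10⁻⁸ mol L⁻¹
[CO₃²⁻] = 3s = 2.05×10⁻⁷ mol L⁻¹

2.05×10⁻⁷ M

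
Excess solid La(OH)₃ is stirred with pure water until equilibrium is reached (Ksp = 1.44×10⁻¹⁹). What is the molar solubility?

La(OH)₃(s) ⇌ La³⁺(aq) + 3 OH⁻(aq)
Call the molar solubility s, so that [La³⁺] = s and [OH⁻] = 3s.
Ksp = [La³⁺][OH⁻]^3 = s · (3s)^3 = 27s^4
27s^4 = 1.44×10⁻¹⁹  ⇒  s^4 = 5.33×10⁻²¹
s = 8.55×10⁻⁶ M

8.55×10⁻⁶ M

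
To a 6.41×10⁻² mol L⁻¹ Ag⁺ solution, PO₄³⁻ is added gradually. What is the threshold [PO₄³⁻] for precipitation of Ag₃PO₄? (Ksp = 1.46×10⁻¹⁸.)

5.54×10⁻¹⁵ M

Each salt precipitates once Q = Ksp for that salt.
Ag₃PO₄(s) ⇌ 3 Ag⁺(aq) + PO₄³⁻(aq)
Ksp = [Ag⁺]^3[PO₄³⁻] = [PO₄³⁻](6.41×10⁻²)^3
[PO₄³⁻] = 1.46×10⁻¹⁸ / (6.41×10⁻²)^3 = 5.54×10⁻¹⁵
[PO₄³⁻] = 5.54×10⁻¹⁵ mol L⁻¹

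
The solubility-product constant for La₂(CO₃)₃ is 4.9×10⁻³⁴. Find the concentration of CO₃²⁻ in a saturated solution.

La₂(CO₃)₃(s) ⇌ 2 La³⁺(aq) + 3 CO₃²⁻(aq)
For each mole of La₂(CO₃)₃ that dissolves per liter, [La³⁺] = 2s and [CO₃²⁻] = 3s; let s denote this solubility.
Ksp = [La³⁺]^2[CO₃²⁻]^3 = (2s)^2 · (3s)^3 = 108s^5 = 4.9×10⁻³⁴
s = 8.5×10⁻⁸ mol L⁻¹
[CO₃²⁻] = 3s = 2.6×10⁻⁷ mol L⁻¹

2.6×10⁻⁷ M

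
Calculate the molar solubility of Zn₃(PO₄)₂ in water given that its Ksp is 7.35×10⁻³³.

1.47×10⁻⁷ M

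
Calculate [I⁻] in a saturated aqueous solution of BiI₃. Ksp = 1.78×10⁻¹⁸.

4.81×10⁻⁵ M

BiI₃(s) ⇌ Bi³⁺(aq) + 3 I⁻(aq)
For each mole of BiI₃ that dissolves per liter, [Bi³⁺] = s and [I⁻] = 3s; let s denote this solubility.
Ksp = [Bi³⁺][I⁻]^3 = s · (3s)^3 = 27s^4 = 1.78×10⁻¹⁸
s = 1.60×10⁻⁵ mol/L
[I⁻] = 3s = 4.81×10⁻⁵ mol/L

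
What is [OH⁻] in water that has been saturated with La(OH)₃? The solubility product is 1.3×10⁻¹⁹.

2.5×10⁻⁵ M

La(OH)₃(s) ⇌ La³⁺(aq) + 3 OH⁻(aq)
Let s be the molar solubility. Then [La³⁺] = s and [OH⁻] = 3s.
Ksp = [La³⁺][OH⁻]^3 = s · (3s)^3 = 27s^4 = 1.3×10⁻¹⁹
s = 8.3×10⁻⁶ mol/L
[OH⁻] = 3s = 2.5×10⁻⁵ mol/L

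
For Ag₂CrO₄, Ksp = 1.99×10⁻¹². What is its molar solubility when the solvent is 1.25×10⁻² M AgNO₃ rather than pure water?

1.27×10⁻⁸ M

Ag₂CrO₄(s) ⇌ 2 Ag⁺(aq) + CrO₄²⁻(aq)
With Ag⁺ already at 1.25×10⁻² M and s small, take [Ag⁺] ≈ 1.25×10⁻² M and [CrO₄²⁻] = s.
Ksp = [Ag⁺]^2[CrO₄²⁻] = (1.25×10⁻²)^2s
s = 1.99×10⁻¹² / (1.25×10⁻²)^2 = 1.27×10⁻⁸
s = 1.27×10⁻⁸ M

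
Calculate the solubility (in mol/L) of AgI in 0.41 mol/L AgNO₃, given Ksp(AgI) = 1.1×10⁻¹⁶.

AgI(s) ⇌ Ag⁺(aq) + I⁻(aq)
Ag⁺ is already present at 0.41 mol/L. If s mol/L of AgI dissolves, [I⁻] = s while [Ag⁺] ≈ 0.41 mol/L.
Ksp = [Ag⁺][I⁻] = (0.41)s
s = 1.1×10⁻¹⁶ / (0.41) = 2.7×10⁻¹⁶
s = 2.7×10⁻¹⁶ mol/L

2.7×10⁻¹⁶ M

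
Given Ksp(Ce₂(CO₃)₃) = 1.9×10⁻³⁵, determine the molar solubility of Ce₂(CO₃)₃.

4.5×10⁻⁸ M

Ce₂(CO₃)₃(s) ⇌ 2 Ce³⁺(aq) + 3 CO₃²⁻(aq)
Call the molar solubility s, so that [Ce³⁺] = 2s and [CO₃²⁻] = 3s.
Ksp = [Ce³⁺]^2[CO₃²⁻]^3 = (2s)^2 · (3s)^3 = 108s^5
108s^5 = 1.9×10⁻³⁵  ⇒  s^5 = 1.8×10⁻³⁷
s = (1.8×10⁻³⁷)^(1/5) = 4.5×10⁻⁸ mol L⁻¹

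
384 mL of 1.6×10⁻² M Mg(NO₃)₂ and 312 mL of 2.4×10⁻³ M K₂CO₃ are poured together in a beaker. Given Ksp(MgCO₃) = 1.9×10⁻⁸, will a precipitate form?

Yes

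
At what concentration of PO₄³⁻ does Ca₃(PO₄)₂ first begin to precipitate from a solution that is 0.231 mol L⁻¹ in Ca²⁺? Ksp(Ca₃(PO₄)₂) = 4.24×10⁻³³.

Precipitation of each salt begins when its ion product equals Ksp.
Ca₃(PO₄)₂(s) ⇌ 3 Ca²⁺(aq) + 2 PO₄³⁻(aq)
Ksp = [Ca²⁺]^3[PO₄³⁻]^2 = [PO₄³⁻]^2(0.231)^3
[PO₄³⁻]^2 = 4.24×10⁻³³ / (0.231)^3 = 3.44×10⁻³¹
[PO₄³⁻] = 5.86×10⁻¹⁶ mol L⁻¹

5.86×10⁻¹⁶ M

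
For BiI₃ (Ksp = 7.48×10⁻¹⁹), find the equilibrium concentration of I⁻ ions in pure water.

3.87×10⁻⁵ M

BiI₃(s) ⇌ Bi³⁺(aq) + 3 I⁻(aq)
With molar solubility s: [Bi³⁺] = s, [I⁻] = 3s.
Ksp = [Bi³⁺][I⁻]^3 = s · (3s)^3 = 27s^4 = 7.48×10⁻¹⁹
s = 1.29×10⁻⁵ M
[I⁻] = 3s = 3.87×10⁻⁵ M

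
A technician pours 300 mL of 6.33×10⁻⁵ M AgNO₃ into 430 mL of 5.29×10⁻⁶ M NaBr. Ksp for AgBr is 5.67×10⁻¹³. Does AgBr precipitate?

Total volume after mixing = 300 + 430 = 730 mL.
[Ag⁺] = (6.33×10⁻⁵)(300)/730 = 2.60×10⁻⁵ M
[Br⁻] = (5.29×10⁻⁶)(430)/730 = 3.12×10⁻⁶ M
Q = [Ag⁺][Br⁻] = 8.11×10⁻¹¹
Since Q (8.11×10⁻¹¹) exceeds Ksp (5.67×10⁻¹³), AgBr will precipitate.

Yes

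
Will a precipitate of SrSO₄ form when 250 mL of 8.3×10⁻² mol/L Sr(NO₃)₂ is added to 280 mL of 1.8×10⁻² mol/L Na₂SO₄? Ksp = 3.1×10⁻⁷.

Yes

After mixing, V = 250 mL + 280 mL = 530 mL.
[Sr²⁺] = (8.3×10⁻²)(250)/530 = 3.9×10⁻² mol/L
[SO₄²⁻] = (1.8×10⁻²)(280)/530 = 9.5×10⁻³ mol/L
Q = [Sr²⁺][SO₄²⁻] = 3.7×10⁻⁴
Q = 3.7×10⁻⁴ > Ksp = 3.1×10⁻⁷, so the solution is supersaturated and SrSO₄ precipitates.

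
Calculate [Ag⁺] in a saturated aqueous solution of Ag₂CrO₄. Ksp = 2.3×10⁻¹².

1.7×10⁻⁴ M

Ag₂CrO₄(s) ⇌ 2 Ag⁺(aq) + CrO₄²⁻(aq)
With molar solubility s: [Ag⁺] = 2s, [CrO₄²⁻] = s.
Ksp = [Ag⁺]^2[CrO₄²⁻] = (2s)^2 · s = 4s^3 = 2.3×10⁻¹²
s = 8.3×10⁻⁵ mol/L
[Ag⁺] = 2s = 1.7×10⁻⁴ mol/L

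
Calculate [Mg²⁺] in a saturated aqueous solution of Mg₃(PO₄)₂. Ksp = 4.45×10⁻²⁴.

2.51×10⁻⁵ M

Mg₃(PO₄)₂(s) ⇌ 3 Mg²⁺(aq) + 2 PO₄³⁻(aq)
For each mole of Mg₃(PO₄)₂ that dissolves per liter, [Mg²⁺] = 3s and [PO₄³⁻] = 2s; let s denote this solubility.
Ksp = [Mg²⁺]^3[PO₄³⁻]^2 = (3s)^3 · (2s)^2 = 108s^5 = 4.45×10⁻²⁴
s = 8.38×10⁻⁶ mol/L
[Mg²⁺] = 3s = 2.51×10⁻⁵ mol/L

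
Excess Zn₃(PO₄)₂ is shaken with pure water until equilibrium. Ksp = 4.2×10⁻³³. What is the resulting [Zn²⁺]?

3.9×10⁻⁷ M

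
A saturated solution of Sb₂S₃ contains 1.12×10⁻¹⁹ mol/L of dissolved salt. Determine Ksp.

Sb₂S₃(s) ⇌ 2 Sb³⁺(aq) + 3 S²⁻(aq)
Let s be the molar solubility. Then [Sb³⁺] = 2s and [S²⁻] = 3s.
Ksp = [Sb³⁺]^2[S²⁻]^3 = (2s)^2 · (3s)^3 = 108s^5
Ksp = 108 × (1.12×10⁻¹⁹)^5 = 1.90×10⁻⁹³

Ksp = 1.90×10⁻⁹³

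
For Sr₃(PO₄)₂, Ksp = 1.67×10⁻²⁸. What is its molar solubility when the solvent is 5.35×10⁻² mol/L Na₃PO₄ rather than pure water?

Sr₃(PO₄)₂(s) ⇌ 3 Sr²⁺(aq) + 2 PO₄³⁻(aq)
The solution already contains PO₄³⁻ at 5.35×10⁻² mol/L. Let s be the molar solubility of Sr₃(PO₄)₂.
[PO₄³⁻] ≈ 5.35×10⁻² mol/L (common ion dominates); [Sr²⁺] = 3s.
Ksp = [Sr²⁺]^3[PO₄³⁻]^2 = (3s)^3(5.35×10⁻²)^2
(3s)^3 = 1.67×10⁻²⁸ / (5.35×10⁻²)^2 = 5.83×10⁻²⁶
s = 1.29×10⁻⁹ mol/L

1.29×10⁻⁹ M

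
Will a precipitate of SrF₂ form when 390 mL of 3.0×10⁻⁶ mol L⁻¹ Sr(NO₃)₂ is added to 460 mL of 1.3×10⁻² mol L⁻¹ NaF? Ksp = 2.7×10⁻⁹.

No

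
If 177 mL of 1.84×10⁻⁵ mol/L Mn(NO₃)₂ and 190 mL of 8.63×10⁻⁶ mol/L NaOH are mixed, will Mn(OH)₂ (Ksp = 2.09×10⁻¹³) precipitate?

Total volume after mixing = 177 + 190 = 367 mL.
[Mn²⁺] = (1.84×10⁻⁵)(177)/367 = 8.87×10⁻⁶ mol/L
[OH⁻] = (8.63×10⁻⁶)(190)/367 = 4.47×10⁻⁶ mol/L
Q = [Mn²⁺][OH⁻]^2 = 1.77×10⁻¹⁶
Since Q (1.77×10⁻¹⁶) is less than Ksp (2.09×10⁻¹³), no Mn(OH)₂ precipitates.

No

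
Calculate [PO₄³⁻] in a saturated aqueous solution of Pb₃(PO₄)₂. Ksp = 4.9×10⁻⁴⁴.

Pb₃(PO₄)₂(s) ⇌ 3 Pb²⁺(aq) + 2 PO₄³⁻(aq)
For each mole of Pb₃(PO₄)₂ that dissolves per liter, [Pb²⁺] = 3s and [PO₄³⁻] = 2s; let s denote this solubility.
Ksp = [Pb²⁺]^3[PO₄³⁻]^2 = (3s)^3 · (2s)^2 = 108s^5 = 4.9×10⁻⁴⁴
s = 8.5×10⁻¹⁰ mol/L
[PO₄³⁻] = 2s = 1.7×10⁻⁹ mol/L

1.7×10⁻⁹ M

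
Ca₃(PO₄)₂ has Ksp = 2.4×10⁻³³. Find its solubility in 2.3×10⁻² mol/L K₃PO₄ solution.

Ca₃(PO₄)₂(s) ⇌ 3 Ca²⁺(aq) + 2 PO₄³⁻(aq)
Let s be the solubility of Ca₃(PO₄)₂ here. The common ion gives [PO₄³⁻] ≈ 2.3×10⁻² mol/L, and [Ca²⁺] = 3s.
Ksp = [Ca²⁺]^3[PO₄³⁻]^2 = (3s)^3(2.3×10⁻²)^2
(3s)^3 = 2.4×10⁻³³ / (2.3×10⁻²)^2 = 4.5×10⁻³⁰
s = 5.5×10⁻¹¹ mol/L

5.5×10⁻¹¹ M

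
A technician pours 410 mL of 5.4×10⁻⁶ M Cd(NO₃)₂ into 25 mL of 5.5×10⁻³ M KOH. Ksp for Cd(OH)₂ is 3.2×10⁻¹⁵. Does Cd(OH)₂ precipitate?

Yes

Total volume after mixing = 410 + 25 = 435 mL.
[Cd²⁺] = (5.4×10⁻⁶)(410)/435 = 5.1×10⁻⁶ M
[OH⁻] = (5.5×10⁻³)(25)/435 = 3.2×10⁻⁴ M
Q = [Cd²⁺][OH⁻]^2 = 5.1×10⁻¹³
Since Q (5.1×10⁻¹³) exceeds Ksp (3.2×10⁻¹⁵), Cd(OH)₂ will precipitate.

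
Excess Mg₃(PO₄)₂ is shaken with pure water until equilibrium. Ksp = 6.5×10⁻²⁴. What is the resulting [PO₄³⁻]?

Mg₃(PO₄)₂(s) ⇌ 3 Mg²⁺(aq) + 2 PO₄³⁻(aq)
With molar solubility s: [Mg²⁺] = 3s, [PO₄³⁻] = 2s.
Ksp = [Mg²⁺]^3[PO₄³⁻]^2 = (3s)^3 · (2s)^2 = 108s^5 = 6.5×10⁻²⁴
s = 9.0×10⁻⁶ M
[PO₄³⁻] = 2s = 1.8×10⁻⁵ M

1.8×10⁻⁵ M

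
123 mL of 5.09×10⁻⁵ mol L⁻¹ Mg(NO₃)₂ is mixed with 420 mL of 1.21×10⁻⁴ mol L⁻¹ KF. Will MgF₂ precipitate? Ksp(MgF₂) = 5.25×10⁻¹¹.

After mixing, V = 123 mL + 420 mL = 543 mL.
[Mg²⁺] = (5.09×10⁻⁵)(123)/543 = 1.15×10⁻⁵ mol L⁻¹
[F⁻] = (1.21×10⁻⁴)(420)/543 = 9.36×10⁻⁵ mol L⁻¹
Q = [Mg²⁺][F⁻]^2 = 1.01×10⁻¹³
Since Q (1.01×10⁻¹³) is less than Ksp (5.25×10⁻¹¹), no MgF₂ precipitates.

No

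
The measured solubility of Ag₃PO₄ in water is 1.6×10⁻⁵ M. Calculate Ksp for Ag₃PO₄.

Ag₃PO₄(s) ⇌ 3 Ag⁺(aq) + PO₄³⁻(aq)
Call the molar solubility s, so that [Ag⁺] = 3s and [PO₄³⁻] = s.
Ksp = [Ag⁺]^3[PO₄³⁻] = (3s)^3 · s = 27s^4
Ksp = 27 × (1.6×10⁻⁵)^4 = 1.8×10⁻¹⁸

Ksp = 1.8×10⁻¹⁸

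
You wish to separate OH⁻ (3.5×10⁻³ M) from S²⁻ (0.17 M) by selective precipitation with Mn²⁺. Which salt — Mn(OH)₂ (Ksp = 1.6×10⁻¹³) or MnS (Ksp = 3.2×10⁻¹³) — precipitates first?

MnS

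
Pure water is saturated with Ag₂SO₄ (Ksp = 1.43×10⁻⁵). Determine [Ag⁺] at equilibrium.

3.06×10⁻² M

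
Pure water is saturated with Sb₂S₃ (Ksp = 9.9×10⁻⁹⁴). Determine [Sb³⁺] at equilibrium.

2.0×10⁻¹⁹ M

Sb₂S₃(s) ⇌ 2 Sb³⁺(aq) + 3 S²⁻(aq)
Let s be the molar solubility. Then [Sb³⁺] = 2s and [S²⁻] = 3s.
Ksp = [Sb³⁺]^2[S²⁻]^3 = (2s)^2 · (3s)^3 = 108s^5 = 9.9×10⁻⁹⁴
s = 9.8×10⁻²⁰ M
[Sb³⁺] = 2s = 2.0×10⁻¹⁹ M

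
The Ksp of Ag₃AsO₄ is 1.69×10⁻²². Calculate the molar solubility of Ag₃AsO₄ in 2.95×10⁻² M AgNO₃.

6.58×10⁻¹⁸ M

Ag₃AsO₄(s) ⇌ 3 Ag⁺(aq) + AsO₄³⁻(aq)
With Ag⁺ already at 2.95×10⁻² M and s small, take [Ag⁺] ≈ 2.95×10⁻² M and [AsO₄³⁻] = s.
Ksp = [Ag⁺]^3[AsO₄³⁻] = (2.95×10⁻²)^3s
s = 1.69×10⁻²² / (2.95×10⁻²)^3 = 6.58×10⁻¹⁸
s = 6.58×10⁻¹⁸ M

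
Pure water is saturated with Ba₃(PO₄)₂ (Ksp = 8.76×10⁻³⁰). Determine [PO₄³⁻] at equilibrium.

Ba₃(PO₄)₂(s) ⇌ 3 Ba²⁺(aq) + 2 PO₄³⁻(aq)
With molar solubility s: [Ba²⁺] = 3s, [PO₄³⁻] = 2s.
Ksp = [Ba²⁺]^3[PO₄³⁻]^2 = (3s)^3 · (2s)^2 = 108s^5 = 8.76×10⁻³⁰
s = 6.05×10⁻⁷ mol L⁻¹
[PO₄³⁻] = 2s = 1.21×10⁻⁶ mol L⁻¹

1.21×10⁻⁶ M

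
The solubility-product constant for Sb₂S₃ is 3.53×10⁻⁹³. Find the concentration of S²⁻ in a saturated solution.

Sb₂S₃(s) ⇌ 2 Sb³⁺(aq) + 3 S²⁻(aq)
If s mol/L of Sb₂S₃ dissolves, [Sb³⁺] = 2s and [S²⁻] = 3s.
Ksp = [Sb³⁺]^2[S²⁻]^3 = (2s)^2 · (3s)^3 = 108s^5 = 3.53×10⁻⁹³
s = 1.27×10⁻¹⁹ mol/L
[S²⁻] = 3s = 3.80×10⁻¹⁹ mol/L

3.80×10⁻¹⁹ M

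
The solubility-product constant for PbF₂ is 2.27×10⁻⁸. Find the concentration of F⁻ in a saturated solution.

PbF₂(s) ⇌ Pb²⁺(aq) + 2 F⁻(aq)
If s mol/L of PbF₂ dissolves, [Pb²⁺] = s and [F⁻] = 2s.
Ksp = [Pb²⁺][F⁻]^2 = s · (2s)^2 = 4s^3 = 2.27×10⁻⁸
s = 1.78×10⁻³ mol L⁻¹
[F⁻] = 2s = 3.57×10⁻³ mol L⁻¹

3.57×10⁻³ M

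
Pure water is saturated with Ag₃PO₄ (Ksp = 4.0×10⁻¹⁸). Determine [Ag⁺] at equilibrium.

Ag₃PO₄(s) ⇌ 3 Ag⁺(aq) + PO₄³⁻(aq)
Let s be the molar solubility. Then [Ag⁺] = 3s and [PO₄³⁻] = s.
Ksp = [Ag⁺]^3[PO₄³⁻] = (3s)^3 · s = 27s^4 = 4.0×10⁻¹⁸
s = 2.0×10⁻⁵ M
[Ag⁺] = 3s = 5.9×10⁻⁵ M

5.9×10⁻⁵ M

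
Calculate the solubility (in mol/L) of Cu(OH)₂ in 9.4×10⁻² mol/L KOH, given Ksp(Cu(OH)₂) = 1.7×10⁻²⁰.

Cu(OH)₂(s) ⇌ Cu²⁺(aq) + 2 OH⁻(aq)
The solution already contains OH⁻ at 9.4×10⁻² mol/L. Let s be the molar solubility of Cu(OH)₂.
[OH⁻] ≈ 9.4×10⁻² mol/L (common ion dominates); [Cu²⁺] = s.
Ksp = [Cu²⁺][OH⁻]^2 = s(9.4×10⁻²)^2
s = 1.7×10⁻²⁰ / (9.4×10⁻²)^2 = 1.9×10⁻¹⁸
s = 1.9×10⁻¹⁸ mol/L

1.9×10⁻¹⁸ M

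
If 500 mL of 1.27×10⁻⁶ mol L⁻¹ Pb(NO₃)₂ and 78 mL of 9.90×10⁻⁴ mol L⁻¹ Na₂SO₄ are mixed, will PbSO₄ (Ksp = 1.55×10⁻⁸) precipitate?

No

The combined volume is 578 mL.
[Pb²⁺] = (1.27×10⁻⁶)(500)/578 = 1.10×10⁻⁶ mol L⁻¹
[SO₄²⁻] = (9.90×10⁻⁴)(78)/578 = 1.34×10⁻⁴ mol L⁻¹
Q = [Pb²⁺][SO₄²⁻] = 1.47×10⁻¹⁰
Since Q (1.47×10⁻¹⁰) is less than Ksp (1.55×10⁻⁸), no PbSO₄ precipitates.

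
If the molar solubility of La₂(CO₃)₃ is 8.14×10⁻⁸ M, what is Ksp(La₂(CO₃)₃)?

La₂(CO₃)₃(s) ⇌ 2 La³⁺(aq) + 3 CO₃²⁻(aq)
Call the molar solubility s, so that [La³⁺] = 2s and [CO₃²⁻] = 3s.
Ksp = [La³⁺]^2[CO₃²⁻]^3 = (2s)^2 · (3s)^3 = 108s^5
Ksp = 108 × (8.14×10⁻⁸)^5 = 3.86×10⁻³⁴

Ksp = 3.86×10⁻³⁴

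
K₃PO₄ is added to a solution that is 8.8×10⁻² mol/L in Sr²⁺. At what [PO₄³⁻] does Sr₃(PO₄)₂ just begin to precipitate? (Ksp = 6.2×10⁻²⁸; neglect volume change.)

The threshold for precipitation is Q = Ksp.
Sr₃(PO₄)₂(s) ⇌ 3 Sr²⁺(aq) + 2 PO₄³⁻(aq)
Ksp = [Sr²⁺]^3[PO₄³⁻]^2 = [PO₄³⁻]^2(8.8×10⁻²)^3
[PO₄³⁻]^2 = 6.2×10⁻²⁸ / (8.8×10⁻²)^3 = 9.1×10⁻²⁵
[PO₄³⁻] = 9.5×10⁻¹³ mol/L

9.5×10⁻¹³ M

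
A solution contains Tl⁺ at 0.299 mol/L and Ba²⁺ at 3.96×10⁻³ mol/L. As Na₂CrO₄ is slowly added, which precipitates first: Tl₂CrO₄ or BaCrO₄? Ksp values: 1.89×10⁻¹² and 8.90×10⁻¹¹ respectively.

A salt starts to precipitate once the ion product Q reaches its Ksp.
For Tl₂CrO₄: [CrO₄²⁻] = (Ksp/[Tl⁺]^2) = 2.11×10⁻¹¹ mol/L
For BaCrO₄: [CrO₄²⁻] = (Ksp/[Ba²⁺]) = 2.25×10⁻⁸ mol/L
Since Tl₂CrO₄ needs less CrO₄²⁻ to reach saturation, it precipitates first.

Tl₂CrO₄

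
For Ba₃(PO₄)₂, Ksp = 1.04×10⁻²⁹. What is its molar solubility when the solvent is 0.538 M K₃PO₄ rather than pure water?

Ba₃(PO₄)₂(s) ⇌ 3 Ba²⁺(aq) + 2 PO₄³⁻(aq)
PO₄³⁻ is already present at 0.538 M. If s mol/L of Ba₃(PO₄)₂ dissolves, [Ba²⁺] = 3s while [PO₄³⁻] ≈ 0.538 M.
Ksp = [Ba²⁺]^3[PO₄³⁻]^2 = (3s)^3(0.538)^2
(3s)^3 = 1.04×10⁻²⁹ / (0.538)^2 = 3.59×10⁻²⁹
s = 1.10×10⁻¹⁰ M

1.10×10⁻¹⁰ M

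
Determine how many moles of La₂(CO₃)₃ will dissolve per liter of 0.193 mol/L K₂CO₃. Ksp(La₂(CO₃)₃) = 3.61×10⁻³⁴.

1.12×10⁻¹⁶ M

La₂(CO₃)₃(s) ⇌ 2 La³⁺(aq) + 3 CO₃²⁻(aq)
CO₃²⁻ is already present at 0.193 mol/L. If s mol/L of La₂(CO₃)₃ dissolves, [La³⁺] = 2s while [CO₃²⁻] ≈ 0.193 mol/L.
Ksp = [La³⁺]^2[CO₃²⁻]^3 = (2s)^2(0.193)^3
(2s)^2 = 3.61×10⁻³⁴ / (0.193)^3 = 5.02×10⁻³²
s = 1.12×10⁻¹⁶ mol/L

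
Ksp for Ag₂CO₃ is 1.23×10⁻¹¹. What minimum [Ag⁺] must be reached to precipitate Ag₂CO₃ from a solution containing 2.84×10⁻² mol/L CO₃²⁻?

2.08×10⁻⁵ M

A salt starts to precipitate once the ion product Q reaches its Ksp.
Ag₂CO₃(s) ⇌ 2 Ag⁺(aq) + CO₃²⁻(aq)
Ksp = [Ag⁺]^2[CO₃²⁻] = [Ag⁺]^2(2.84×10⁻²)
[Ag⁺]^2 = 1.23×10⁻¹¹ / (2.84×10⁻²) = 4.33×10⁻¹⁰
[Ag⁺] = 2.08×10⁻⁵ mol/L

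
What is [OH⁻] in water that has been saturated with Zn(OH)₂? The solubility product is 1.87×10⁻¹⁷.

Zn(OH)₂(s) ⇌ Zn²⁺(aq) + 2 OH⁻(aq)
If s mol/L of Zn(OH)₂ dissolves, [Zn²⁺] = s and [OH⁻] = 2s.
Ksp = [Zn²⁺][OH⁻]^2 = s · (2s)^2 = 4s^3 = 1.87×10⁻¹⁷
s = 1.67×10⁻⁶ mol L⁻¹
[OH⁻] = 2s = 3.34×10⁻⁶ mol L⁻¹

3.34×10⁻⁶ M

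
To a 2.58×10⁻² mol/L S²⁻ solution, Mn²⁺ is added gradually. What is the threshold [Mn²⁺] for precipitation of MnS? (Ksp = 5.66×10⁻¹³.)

2.19×10⁻¹¹ M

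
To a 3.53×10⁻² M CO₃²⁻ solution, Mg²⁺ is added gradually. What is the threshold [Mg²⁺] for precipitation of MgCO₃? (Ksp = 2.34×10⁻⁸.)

6.63×10⁻⁷ M

A salt starts to precipitate once the ion product Q reaches its Ksp.
MgCO₃(s) ⇌ Mg²⁺(aq) + CO₃²⁻(aq)
Ksp = [Mg²⁺][CO₃²⁻] = [Mg²⁺](3.53×10⁻²)
[Mg²⁺] = 2.34×10⁻⁸ / (3.53×10⁻²) = 6.63×10⁻⁷
[Mg²⁺] = 6.63×10⁻⁷ M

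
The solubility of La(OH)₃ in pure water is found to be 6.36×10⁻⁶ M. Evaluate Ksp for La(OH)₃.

La(OH)₃(s) ⇌ La³⁺(aq) + 3 OH⁻(aq)
Call the molar solubility s, so that [La³⁺] = s and [OH⁻] = 3s.
Ksp = [La³⁺][OH⁻]^3 = s · (3s)^3 = 27s^4
Ksp = 27 × (6.36×10⁻⁶)^4 = 4.42×10⁻²⁰

Ksp = 4.42×10⁻²⁰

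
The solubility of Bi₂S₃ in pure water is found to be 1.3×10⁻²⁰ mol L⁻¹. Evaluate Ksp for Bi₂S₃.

Ksp = 4.0×10⁻⁹⁸

Bi₂S₃(s) ⇌ 2 Bi³⁺(aq) + 3 S²⁻(aq)
Call the molar solubility s, so that [Bi³⁺] = 2s and [S²⁻] = 3s.
Ksp = [Bi³⁺]^2[S²⁻]^3 = (2s)^2 · (3s)^3 = 108s^5
Ksp = 108 × (1.3×10⁻²⁰)^5 = 4.0×10⁻⁹⁸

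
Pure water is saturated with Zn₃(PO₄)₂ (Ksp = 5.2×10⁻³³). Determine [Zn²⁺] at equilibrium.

Zn₃(PO₄)₂(s) ⇌ 3 Zn²⁺(aq) + 2 PO₄³⁻(aq)
With molar solubility s: [Zn²⁺] = 3s, [PO₄³⁻] = 2s.
Ksp = [Zn²⁺]^3[PO₄³⁻]^2 = (3s)^3 · (2s)^2 = 108s^5 = 5.2×10⁻³³
s = 1.4×10⁻⁷ M
[Zn²⁺] = 3s = 4.1×10⁻⁷ M

4.1×10⁻⁷ M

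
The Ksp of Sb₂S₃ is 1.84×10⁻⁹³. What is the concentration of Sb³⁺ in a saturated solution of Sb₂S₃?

2.22×10⁻¹⁹ M

Sb₂S₃(s) ⇌ 2 Sb³⁺(aq) + 3 S²⁻(aq)
With molar solubility s: [Sb³⁺] = 2s, [S²⁻] = 3s.
Ksp = [Sb³⁺]^2[S²⁻]^3 = (2s)^2 · (3s)^3 = 108s^5 = 1.84×10⁻⁹³
s = 1.11×10⁻¹⁹ M
[Sb³⁺] = 2s = 2.22×10⁻¹⁹ M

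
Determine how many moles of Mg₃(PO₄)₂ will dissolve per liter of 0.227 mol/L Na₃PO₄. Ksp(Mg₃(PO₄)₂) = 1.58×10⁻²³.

Mg₃(PO₄)₂(s) ⇌ 3 Mg²⁺(aq) + 2 PO₄³⁻(aq)
Let s be the solubility of Mg₃(PO₄)₂ here. The common ion gives [PO₄³⁻] ≈ 0.227 mol/L, and [Mg²⁺] = 3s.
Ksp = [Mg²⁺]^3[PO₄³⁻]^2 = (3s)^3(0.227)^2
(3s)^3 = 1.58×10⁻²³ / (0.227)^2 = 3.07×10⁻²²
s = 2.25×10⁻⁸ mol/L

2.25×10⁻⁸ M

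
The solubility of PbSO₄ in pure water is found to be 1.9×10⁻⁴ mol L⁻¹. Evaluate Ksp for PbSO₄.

PbSO₄(s) ⇌ Pb²⁺(aq) + SO₄²⁻(aq)
If s mol/L of PbSO₄ dissolves, [Pb²⁺] = s and [SO₄²⁻] = s.
Ksp = [Pb²⁺][SO₄²⁻] = s · s = s^2
Ksp = (1.9×10⁻⁴)^2 = 3.6×10⁻⁸

Ksp = 3.6×10⁻⁸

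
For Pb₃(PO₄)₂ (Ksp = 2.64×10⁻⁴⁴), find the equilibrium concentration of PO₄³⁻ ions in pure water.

Pb₃(PO₄)₂(s) ⇌ 3 Pb²⁺(aq) + 2 PO₄³⁻(aq)
For each mole of Pb₃(PO₄)₂ that dissolves per liter, [Pb²⁺] = 3s and [PO₄³⁻] = 2s; let s denote this solubility.
Ksp = [Pb²⁺]^3[PO₄³⁻]^2 = (3s)^3 · (2s)^2 = 108s^5 = 2.64×10⁻⁴⁴
s = 7.54×10⁻¹⁰ mol L⁻¹
[PO₄³⁻] = 2s = 1.51×10⁻⁹ mol L⁻¹

1.51×10⁻⁹ M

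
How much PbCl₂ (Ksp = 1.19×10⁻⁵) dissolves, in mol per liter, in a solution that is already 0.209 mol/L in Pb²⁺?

3.77×10⁻³ M

PbCl₂(s) ⇌ Pb²⁺(aq) + 2 Cl⁻(aq)
The solution already contains Pb²⁺ at 0.209 mol/L. Let s be the molar solubility of PbCl₂.
[Pb²⁺] ≈ 0.209 mol/L (common ion dominates); [Cl⁻] = 2s.
Ksp = [Pb²⁺][Cl⁻]^2 = (0.209)(2s)^2
(2s)^2 = 1.19×10⁻⁵ / (0.209) = 5.69×10⁻⁵
s = 3.77×10⁻³ mol/L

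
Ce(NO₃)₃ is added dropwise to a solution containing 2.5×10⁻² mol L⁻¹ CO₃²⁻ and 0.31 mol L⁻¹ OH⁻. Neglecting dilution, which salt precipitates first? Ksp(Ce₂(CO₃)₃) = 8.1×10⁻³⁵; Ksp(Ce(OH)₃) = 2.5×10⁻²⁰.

A salt starts to precipitate once the ion product Q reaches its Ksp.
For Ce₂(CO₃)₃: [Ce³⁺] = (Ksp/[CO₃²⁻]^3)^(1/2) = 2.3×10⁻¹⁵ mol L⁻¹
For Ce(OH)₃: [Ce³⁺] = (Ksp/[OH⁻]^3) = 8.4×10⁻¹⁹ mol L⁻¹
Since Ce(OH)₃ needs less Ce³⁺ to reach saturation, it precipitates first.

Ce(OH)₃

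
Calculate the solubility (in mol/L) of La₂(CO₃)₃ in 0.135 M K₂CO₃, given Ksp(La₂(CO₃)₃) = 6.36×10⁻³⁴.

2.54×10⁻¹⁶ M

La₂(CO₃)₃(s) ⇌ 2 La³⁺(aq) + 3 CO₃²⁻(aq)
Let s be the solubility of La₂(CO₃)₃ here. The common ion gives [CO₃²⁻] ≈ 0.135 M, and [La³⁺] = 2s.
Ksp = [La³⁺]^2[CO₃²⁻]^3 = (2s)^2(0.135)^3
(2s)^2 = 6.36×10⁻³⁴ / (0.135)^3 = 2.58×10⁻³¹
s = 2.54×10⁻¹⁶ M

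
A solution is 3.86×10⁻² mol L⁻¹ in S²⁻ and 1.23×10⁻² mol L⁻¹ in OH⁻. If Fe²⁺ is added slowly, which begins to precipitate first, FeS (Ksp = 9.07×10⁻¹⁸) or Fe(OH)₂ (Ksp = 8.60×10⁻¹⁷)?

FeS

A salt starts to precipitate once the ion product Q reaches its Ksp.
For FeS: [Fe²⁺] = (Ksp/[S²⁻]) = 2.35×10⁻¹⁶ mol L⁻¹
For Fe(OH)₂: [Fe²⁺] = (Ksp/[OH⁻]^2) = 5.68×10⁻¹³ mol L⁻¹
Since FeS needs less Fe²⁺ to reach saturation, it precipitates first.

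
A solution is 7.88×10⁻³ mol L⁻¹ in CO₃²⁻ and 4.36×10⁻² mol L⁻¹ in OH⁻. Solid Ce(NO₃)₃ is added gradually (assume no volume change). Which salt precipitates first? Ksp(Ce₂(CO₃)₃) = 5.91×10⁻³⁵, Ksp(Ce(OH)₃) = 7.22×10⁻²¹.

Ce(OH)₃

A salt starts to precipitate once the ion product Q reaches its Ksp.
For Ce₂(CO₃)₃: [Ce³⁺] = (Ksp/[CO₃²⁻]^3)^(1/2) = 1.10×10⁻¹⁴ mol L⁻¹
For Ce(OH)₃: [Ce³⁺] = (Ksp/[OH⁻]^3) = 8.71×10⁻¹⁷ mol L⁻¹
Since Ce(OH)₃ needs less Ce³⁺ to reach saturation, it precipitates first.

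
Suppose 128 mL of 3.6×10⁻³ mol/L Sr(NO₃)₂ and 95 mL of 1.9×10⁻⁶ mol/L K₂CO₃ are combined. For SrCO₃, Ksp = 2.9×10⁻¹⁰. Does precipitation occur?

Yes

Total volume after mixing = 128 + 95 = 223 mL.
[Sr²⁺] = (3.6×10⁻³)(128)/223 = 2.1×10⁻³ mol/L
[CO₃²⁻] = (1.9×10⁻⁶)(95)/223 = 8.1×10⁻⁷ mol/L
Q = [Sr²⁺][CO₃²⁻] = 1.7×10⁻⁹
Since Q (1.7×10⁻⁹) exceeds Ksp (2.9×10⁻¹⁰), SrCO₃ will precipitate.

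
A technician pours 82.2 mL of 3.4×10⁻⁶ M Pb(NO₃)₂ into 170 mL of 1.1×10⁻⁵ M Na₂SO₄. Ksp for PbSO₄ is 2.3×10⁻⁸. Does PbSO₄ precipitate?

After mixing, V = 82.2 mL + 170 mL = 252.2 mL.
[Pb²⁺] = (3.4×10⁻⁶)(82.2)/252.2 = 1.1×10⁻⁶ M
[SO₄²⁻] = (1.1×10⁻⁵)(170)/252.2 = 7.4×10⁻⁶ M
Q = [Pb²⁺][SO₄²⁻] = 8.2×10⁻¹²
Since Q (8.2×10⁻¹²) is less than Ksp (2.3×10⁻⁸), no PbSO₄ precipitates.

No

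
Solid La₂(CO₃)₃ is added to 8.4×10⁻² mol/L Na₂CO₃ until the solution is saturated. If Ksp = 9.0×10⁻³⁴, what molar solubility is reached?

La₂(CO₃)₃(s) ⇌ 2 La³⁺(aq) + 3 CO₃²⁻(aq)
The solution already contains CO₃²⁻ at 8.4×10⁻² mol/L. Let s be the molar solubility of La₂(CO₃)₃.
[CO₃²⁻] ≈ 8.4×10⁻² mol/L (common ion dominates); [La³⁺] = 2s.
Ksp = [La³⁺]^2[CO₃²⁻]^3 = (2s)^2(8.4×10⁻²)^3
(2s)^2 = 9.0×10⁻³⁴ / (8.4×10⁻²)^3 = 1.5×10⁻³⁰
s = 6.2×10⁻¹⁶ mol/L

6.2×10⁻¹⁶ M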